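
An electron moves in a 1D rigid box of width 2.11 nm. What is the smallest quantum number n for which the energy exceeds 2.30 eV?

n = 6

E_1 = h²/(8m_eL²) = 1.353×10^-20 J = 0.08446 eV.
Need n² > 2.30/0.08446 = 27.23, i.e. n > 5.218.
The smallest integer satisfying this is n = 6.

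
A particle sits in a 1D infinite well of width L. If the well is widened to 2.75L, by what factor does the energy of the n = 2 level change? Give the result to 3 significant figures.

E_n ∝ 1/L², so the energy scales by 1/2.75² = 0.132.

0.132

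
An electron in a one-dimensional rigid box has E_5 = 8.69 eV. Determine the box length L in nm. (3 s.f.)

From E_n = n²h²/(8m_eL²), L = n·h/√(8m_eE_n).
E_5 = 8.69 eV = 1.392×10^-18 J, so L = 5·6.626×10^-34/√(8·9.109×10^-31·1.392×10^-18) = 1.04×10^-9 m = 1.04 nm.

L = 1.04 nm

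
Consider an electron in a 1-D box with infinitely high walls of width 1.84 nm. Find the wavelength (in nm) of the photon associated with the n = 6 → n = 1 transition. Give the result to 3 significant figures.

λ = 319 nm

E_1 = h²/(8m_eL²) = 1.780×10^-20 J, so ΔE = (6² − 1²)E_1 = 6.230×10^-19 J.
λ = hc/ΔE = (6.626×10^-34·2.998×10^8)/6.230×10^-19 = 3.19×10^-7 m = 319 nm.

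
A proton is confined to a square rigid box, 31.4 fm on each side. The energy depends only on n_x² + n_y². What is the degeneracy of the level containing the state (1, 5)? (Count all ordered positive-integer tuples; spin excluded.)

The level has n_x² + n_y² = 26. The ordered positive-integer solutions are (1, 5), (5, 1).
That gives 2 states.

degeneracy = 2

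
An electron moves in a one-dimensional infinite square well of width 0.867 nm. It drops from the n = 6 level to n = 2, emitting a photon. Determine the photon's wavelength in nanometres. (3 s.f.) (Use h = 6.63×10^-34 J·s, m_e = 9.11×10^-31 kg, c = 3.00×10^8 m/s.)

E_1 = h²/(8m_eL²) = 8.024×10^-20 J, so ΔE = (6² − 2²)E_1 = 2.568×10^-18 J.
λ = hc/ΔE = (6.63×10^-34·3.00×10^8)/2.568×10^-18 = 7.75×10^-8 m = 77.5 nm.

λ = 77.5 nm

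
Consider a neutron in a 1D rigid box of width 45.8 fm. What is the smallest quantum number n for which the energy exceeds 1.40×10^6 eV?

n = 4

E_1 = h²/(8m_nL²) = 1.562×10^-14 J = 9.750×10^4 eV.
Need n² > 1.40×10^6/9.750×10^4 = 14.36, i.e. n > 3.789.
The smallest integer satisfying this is n = 4.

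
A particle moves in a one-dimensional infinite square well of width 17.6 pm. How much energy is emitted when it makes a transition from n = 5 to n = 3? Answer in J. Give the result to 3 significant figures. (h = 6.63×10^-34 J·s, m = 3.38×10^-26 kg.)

E_1 = h²/(8mL²) = 5.248×10^-21 J.
|ΔE| = |5² − 3²|·E_1 = 16·5.248×10^-21 J = 8.40×10^-20 J.

|ΔE| = 8.40×10^-20 J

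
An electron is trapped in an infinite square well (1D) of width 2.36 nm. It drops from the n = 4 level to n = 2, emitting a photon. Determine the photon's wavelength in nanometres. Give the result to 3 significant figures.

E_1 = h²/(8m_eL²) = 1.082×10^-20 J, so ΔE = (4² − 2²)E_1 = 1.298×10^-19 J.
λ = hc/ΔE = (6.626×10^-34·2.998×10^8)/1.298×10^-19 = 1.53×10^-6 m = 1.53×10^3 nm.

λ = 1.53×10^3 nm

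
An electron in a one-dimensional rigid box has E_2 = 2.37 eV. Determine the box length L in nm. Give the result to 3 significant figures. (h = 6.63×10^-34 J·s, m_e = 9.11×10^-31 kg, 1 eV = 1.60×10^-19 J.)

From E_n = n²h²/(8m_eL²), L = n·h/√(8m_eE_n).
E_2 = 2.37 eV = 3.792×10^-19 J, so L = 2·6.63×10^-34/√(8·9.11×10^-31·3.792×10^-19) = 7.98×10^-10 m = 0.798 nm.

L = 0.798 nm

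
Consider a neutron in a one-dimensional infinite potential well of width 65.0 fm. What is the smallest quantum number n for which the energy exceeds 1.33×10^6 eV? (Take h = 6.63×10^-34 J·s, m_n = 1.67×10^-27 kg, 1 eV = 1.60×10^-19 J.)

E_1 = h²/(8m_nL²) = 7.787×10^-15 J = 4.867×10^4 eV.
Need n² > 1.33×10^6/4.867×10^4 = 27.33, i.e. n > 5.228.
The smallest integer satisfying this is n = 6.

n = 6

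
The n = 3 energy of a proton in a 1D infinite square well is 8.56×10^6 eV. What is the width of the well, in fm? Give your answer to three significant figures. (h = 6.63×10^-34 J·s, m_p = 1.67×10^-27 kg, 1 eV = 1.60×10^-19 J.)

L = 14.7 fm

From E_n = n²h²/(8m_pL²), L = n·h/√(8m_pE_n).
E_3 = 8.56×10^6 eV = 1.370×10^-12 J, so L = 3·6.63×10^-34/√(8·1.67×10^-27·1.370×10^-12) = 1.47×10^-14 m = 14.7 fm.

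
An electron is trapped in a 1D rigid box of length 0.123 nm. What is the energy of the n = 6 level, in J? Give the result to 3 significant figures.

For an infinite well E_n = n²h²/(8m_eL²), so E_1 = h²/(8m_eL²) = (6.626×10^-34)²/(8·9.109×10^-31·(1.23×10^-10 m)²) = 3.982×10^-18 J.
Then E_6 = 6²·E_1 = 36·3.982×10^-18 J = 1.43×10^-16 J.

E_6 = 1.43×10^-16 J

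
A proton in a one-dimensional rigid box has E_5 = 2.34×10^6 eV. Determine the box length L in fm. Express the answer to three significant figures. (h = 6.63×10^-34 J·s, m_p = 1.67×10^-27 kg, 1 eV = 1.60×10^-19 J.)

From E_n = n²h²/(8m_pL²), L = n·h/√(8m_pE_n).
E_5 = 2.34×10^6 eV = 3.744×10^-13 J, so L = 5·6.63×10^-34/√(8·1.67×10^-27·3.744×10^-13) = 4.69×10^-14 m = 46.9 fm.

L = 46.9 fm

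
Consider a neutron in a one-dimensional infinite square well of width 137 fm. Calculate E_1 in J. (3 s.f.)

E_1 = 1.75×10^-15 J

For an infinite well E_n = n²h²/(8m_nL²), so E_1 = h²/(8m_nL²) = (6.626×10^-34)²/(8·1.675×10^-27·(1.37×10^-13 m)²) = 1.746×10^-15 J.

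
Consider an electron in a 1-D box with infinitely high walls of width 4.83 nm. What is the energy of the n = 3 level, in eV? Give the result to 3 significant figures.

E_3 = 0.145 eV

For an infinite well E_n = n²h²/(8m_eL²), so E_1 = h²/(8m_eL²) = (6.626×10^-34)²/(8·9.109×10^-31·(4.83×10^-9 m)²) = 2.583×10^-21 J.
Then E_3 = 3²·E_1 = 9·2.583×10^-21 J = 2.325×10^-20 J.
Converting, E_3 = 2.325×10^-20 J / (1.602×10^-19 J/eV) = 0.145 eV.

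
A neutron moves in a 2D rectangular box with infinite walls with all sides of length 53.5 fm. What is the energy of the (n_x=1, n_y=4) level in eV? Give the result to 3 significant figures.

E = 1.21×10^6 eV

For a 2D rectangular well E = (h²/8m_n)·Σ n_i²/L_i² = (6.626×10^-34)²/(8·1.675×10^-27) · [1²/(53.5 fm)² + 4²/(53.5 fm)²].
Evaluating gives E = 1.946×10^-13 J = 1.21×10^6 eV.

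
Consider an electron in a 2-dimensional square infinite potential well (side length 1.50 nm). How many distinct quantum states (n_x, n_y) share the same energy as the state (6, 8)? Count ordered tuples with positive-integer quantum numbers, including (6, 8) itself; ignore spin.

degeneracy = 2

The level has n_x² + n_y² = 100. The ordered positive-integer solutions are (6, 8), (8, 6).
That gives 2 states.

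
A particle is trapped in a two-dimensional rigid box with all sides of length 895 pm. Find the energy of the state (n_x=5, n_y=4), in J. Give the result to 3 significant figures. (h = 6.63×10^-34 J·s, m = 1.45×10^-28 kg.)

E = 1.94×10^-20 J

For a 2D rectangular well E = (h²/8m)·Σ n_i²/L_i² = (6.63×10^-34)²/(8·1.45×10^-28) · [5²/(895 pm)² + 4²/(895 pm)²].
Evaluating gives E = 1.94×10^-20 J.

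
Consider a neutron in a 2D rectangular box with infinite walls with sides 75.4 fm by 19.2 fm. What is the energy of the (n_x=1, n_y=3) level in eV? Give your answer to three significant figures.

For a 2D rectangular well E = (h²/8m_n)·Σ n_i²/L_i² = (6.626×10^-34)²/(8·1.675×10^-27) · [1²/(75.4 fm)² + 3²/(19.2 fm)²].
Evaluating gives E = 8.057×10^-13 J = 5.03×10^6 eV.

E = 5.03×10^6 eV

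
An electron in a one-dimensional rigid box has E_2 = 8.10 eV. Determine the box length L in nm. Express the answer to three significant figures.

From E_n = n²h²/(8m_eL²), L = n·h/√(8m_eE_n).
E_2 = 8.10 eV = 1.298×10^-18 J, so L = 2·6.626×10^-34/√(8·9.109×10^-31·1.298×10^-18) = 4.31×10^-10 m = 0.431 nm.

L = 0.431 nm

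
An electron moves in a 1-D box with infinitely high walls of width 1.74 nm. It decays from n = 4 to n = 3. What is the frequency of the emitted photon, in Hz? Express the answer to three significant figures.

E_1 = h²/(8m_eL²) = 1.990×10^-20 J and ΔE = (4² − 3²)E_1 = 1.393×10^-19 J.
f = ΔE/h = 1.393×10^-19/6.626×10^-34 = 2.10×10^14 Hz.

f = 2.10×10^14 Hz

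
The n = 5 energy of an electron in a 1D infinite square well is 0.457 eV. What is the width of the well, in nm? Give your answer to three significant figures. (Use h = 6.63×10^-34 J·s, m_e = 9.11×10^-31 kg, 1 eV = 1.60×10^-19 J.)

From E_n = n²h²/(8m_eL²), L = n·h/√(8m_eE_n).
E_5 = 0.457 eV = 7.312×10^-20 J, so L = 5·6.63×10^-34/√(8·9.11×10^-31·7.312×10^-20) = 4.54×10^-9 m = 4.54 nm.

L = 4.54 nm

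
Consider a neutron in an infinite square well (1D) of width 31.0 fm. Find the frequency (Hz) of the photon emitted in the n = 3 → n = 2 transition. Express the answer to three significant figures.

f = 2.57×10^20 Hz

E_1 = h²/(8m_nL²) = 3.409×10^-14 J and ΔE = (3² − 2²)E_1 = 1.705×10^-13 J.
f = ΔE/h = 1.705×10^-13/6.626×10^-34 = 2.57×10^20 Hz.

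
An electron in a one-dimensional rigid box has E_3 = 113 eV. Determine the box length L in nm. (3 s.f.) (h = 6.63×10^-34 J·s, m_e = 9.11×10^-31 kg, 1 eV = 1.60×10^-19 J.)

L = 0.173 nm

From E_n = n²h²/(8m_eL²), L = n·h/√(8m_eE_n).
E_3 = 113 eV = 1.808×10^-17 J, so L = 3·6.63×10^-34/√(8·9.11×10^-31·1.808×10^-17) = 1.73×10^-10 m = 0.173 nm.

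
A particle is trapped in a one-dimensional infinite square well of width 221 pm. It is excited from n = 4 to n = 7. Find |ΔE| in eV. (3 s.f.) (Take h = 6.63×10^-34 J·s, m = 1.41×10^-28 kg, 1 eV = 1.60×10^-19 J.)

E_1 = h²/(8mL²) = 7.979×10^-21 J.
|ΔE| = |4² − 7²|·E_1 = 33·7.979×10^-21 J = 2.633×10^-19 J = 1.65 eV.

|ΔE| = 1.65 eV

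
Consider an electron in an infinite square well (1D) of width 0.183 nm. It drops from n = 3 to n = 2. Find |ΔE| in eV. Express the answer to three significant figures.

|ΔE| = 56.1 eV

E_1 = h²/(8m_eL²) = 1.799×10^-18 J.
|ΔE| = |3² − 2²|·E_1 = 5·1.799×10^-18 J = 8.995×10^-18 J = 56.1 eV.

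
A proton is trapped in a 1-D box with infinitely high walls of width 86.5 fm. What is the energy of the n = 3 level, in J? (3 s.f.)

For an infinite well E_n = n²h²/(8m_pL²), so E_1 = h²/(8m_pL²) = (6.626×10^-34)²/(8·1.673×10^-27·(8.65×10^-14 m)²) = 4.384×10^-15 J.
Then E_3 = 3²·E_1 = 9·4.384×10^-15 J = 3.95×10^-14 J.

E_3 = 3.95×10^-14 J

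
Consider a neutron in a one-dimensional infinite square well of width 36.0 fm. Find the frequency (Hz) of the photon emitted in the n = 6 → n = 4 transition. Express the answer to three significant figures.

f = 7.63×10^20 Hz

E_1 = h²/(8m_nL²) = 2.528×10^-14 J and ΔE = (6² − 4²)E_1 = 5.056×10^-13 J.
f = ΔE/h = 5.056×10^-13/6.626×10^-34 = 7.63×10^20 Hz.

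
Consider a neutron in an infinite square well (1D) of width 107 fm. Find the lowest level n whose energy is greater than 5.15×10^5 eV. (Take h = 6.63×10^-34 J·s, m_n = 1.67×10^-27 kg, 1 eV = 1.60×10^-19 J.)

n = 6

E_1 = h²/(8m_nL²) = 2.874×10^-15 J = 1.796×10^4 eV.
Need n² > 5.15×10^5/1.796×10^4 = 28.67, i.e. n > 5.354.
The smallest integer satisfying this is n = 6.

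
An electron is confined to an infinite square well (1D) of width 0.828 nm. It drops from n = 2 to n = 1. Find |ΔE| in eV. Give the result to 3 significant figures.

E_1 = h²/(8m_eL²) = 8.788×10^-20 J.
|ΔE| = |2² − 1²|·E_1 = 3·8.788×10^-20 J = 2.636×10^-19 J = 1.65 eV.

|ΔE| = 1.65 eV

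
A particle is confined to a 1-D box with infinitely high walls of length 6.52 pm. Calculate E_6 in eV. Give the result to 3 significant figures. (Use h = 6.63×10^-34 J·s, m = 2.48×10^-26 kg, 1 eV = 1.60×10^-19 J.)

E_6 = 11.7 eV

For an infinite well E_n = n²h²/(8mL²), so E_1 = h²/(8mL²) = (6.63×10^-34)²/(8·2.48×10^-26·(6.52×10^-12 m)²) = 5.212×10^-20 J.
Then E_6 = 6²·E_1 = 36·5.212×10^-20 J = 1.876×10^-18 J.
Converting, E_6 = 1.876×10^-18 J / (1.60×10^-19 J/eV) = 11.7 eV.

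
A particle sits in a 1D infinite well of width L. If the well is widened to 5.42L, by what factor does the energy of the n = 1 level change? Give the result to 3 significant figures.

E_n ∝ 1/L², so the energy scales by 1/5.42² = 0.0340.

0.0340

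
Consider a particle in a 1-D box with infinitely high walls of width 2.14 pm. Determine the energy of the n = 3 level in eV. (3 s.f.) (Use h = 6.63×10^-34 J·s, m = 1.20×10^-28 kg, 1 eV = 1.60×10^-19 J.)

For an infinite well E_n = n²h²/(8mL²), so E_1 = h²/(8mL²) = (6.63×10^-34)²/(8·1.20×10^-28·(2.14×10^-12 m)²) = 9.998×10^-17 J.
Then E_3 = 3²·E_1 = 9·9.998×10^-17 J = 8.998×10^-16 J.
Converting, E_3 = 8.998×10^-16 J / (1.60×10^-19 J/eV) = 5.62×10^3 eV.

E_3 = 5.62×10^3 eV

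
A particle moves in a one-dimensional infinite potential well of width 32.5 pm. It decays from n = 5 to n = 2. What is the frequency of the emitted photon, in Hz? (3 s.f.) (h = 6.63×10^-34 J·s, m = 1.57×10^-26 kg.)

f = 1.05×10^14 Hz

E_1 = h²/(8mL²) = 3.313×10^-21 J and ΔE = (5² − 2²)E_1 = 6.957×10^-20 J.
f = ΔE/h = 6.957×10^-20/6.63×10^-34 = 1.05×10^14 Hz.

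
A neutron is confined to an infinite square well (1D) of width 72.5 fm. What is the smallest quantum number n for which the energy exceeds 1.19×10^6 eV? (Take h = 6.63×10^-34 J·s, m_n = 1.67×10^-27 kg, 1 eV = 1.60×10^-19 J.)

n = 6

E_1 = h²/(8m_nL²) = 6.260×10^-15 J = 3.912×10^4 eV.
Need n² > 1.19×10^6/3.912×10^4 = 30.42, i.e. n > 5.515.
The smallest integer satisfying this is n = 6.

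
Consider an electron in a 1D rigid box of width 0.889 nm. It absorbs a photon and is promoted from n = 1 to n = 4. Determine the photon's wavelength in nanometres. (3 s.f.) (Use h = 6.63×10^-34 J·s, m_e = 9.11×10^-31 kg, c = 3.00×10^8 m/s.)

λ = 174 nm

E_1 = h²/(8m_eL²) = 7.632×10^-20 J, so ΔE = (4² − 1²)E_1 = 1.145×10^-18 J.
λ = hc/ΔE = (6.63×10^-34·3.00×10^8)/1.145×10^-18 = 1.74×10^-7 m = 174 nm.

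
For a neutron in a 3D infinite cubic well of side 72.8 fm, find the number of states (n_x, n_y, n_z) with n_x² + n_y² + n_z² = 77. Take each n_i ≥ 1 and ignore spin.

The level has n_x² + n_y² + n_z² = 77. The ordered positive-integer solutions are (2, 3, 8), (2, 8, 3), (3, 2, 8), (3, 8, 2), (4, 5, 6), (4, 6, 5), (5, 4, 6), (5, 6, 4), (6, 4, 5), (6, 5, 4), (8, 2, 3), (8, 3, 2).
That gives 12 states.

degeneracy = 12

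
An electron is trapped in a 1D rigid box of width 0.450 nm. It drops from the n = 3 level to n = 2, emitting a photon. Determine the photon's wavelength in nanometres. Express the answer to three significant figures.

λ = 134 nm

E_1 = h²/(8m_eL²) = 2.975×10^-19 J, so ΔE = (3² − 2²)E_1 = 1.487×10^-18 J.
λ = hc/ΔE = (6.626×10^-34·2.998×10^8)/1.487×10^-18 = 1.34×10^-7 m = 134 nm.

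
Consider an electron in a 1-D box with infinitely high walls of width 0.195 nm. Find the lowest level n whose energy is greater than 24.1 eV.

E_1 = h²/(8m_eL²) = 1.584×10^-18 J = 9.888 eV.
Need n² > 24.1/9.888 = 2.437, i.e. n > 1.561.
The smallest integer satisfying this is n = 2.

n = 2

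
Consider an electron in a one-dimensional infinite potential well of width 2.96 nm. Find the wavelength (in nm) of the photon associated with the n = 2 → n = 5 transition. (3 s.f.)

E_1 = h²/(8m_eL²) = 6.876×10^-21 J, so ΔE = (5² − 2²)E_1 = 1.444×10^-19 J.
λ = hc/ΔE = (6.626×10^-34·2.998×10^8)/1.444×10^-19 = 1.38×10^-6 m = 1.38×10^3 nm.

λ = 1.38×10^3 nm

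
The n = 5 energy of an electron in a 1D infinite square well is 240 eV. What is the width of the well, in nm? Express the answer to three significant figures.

From E_n = n²h²/(8m_eL²), L = n·h/√(8m_eE_n).
E_5 = 240 eV = 3.845×10^-17 J, so L = 5·6.626×10^-34/√(8·9.109×10^-31·3.845×10^-17) = 1.98×10^-10 m = 0.198 nm.

L = 0.198 nm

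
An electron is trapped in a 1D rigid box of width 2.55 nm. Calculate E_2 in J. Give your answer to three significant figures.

E_2 = 3.71×10^-20 J

For an infinite well E_n = n²h²/(8m_eL²), so E_1 = h²/(8m_eL²) = (6.626×10^-34)²/(8·9.109×10^-31·(2.55×10^-9 m)²) = 9.265×10^-21 J.
Then E_2 = 2²·E_1 = 4·9.265×10^-21 J = 3.71×10^-20 J.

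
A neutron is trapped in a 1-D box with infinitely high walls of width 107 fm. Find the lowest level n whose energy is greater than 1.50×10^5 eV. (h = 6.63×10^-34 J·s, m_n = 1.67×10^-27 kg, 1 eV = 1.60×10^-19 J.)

n = 3

E_1 = h²/(8m_nL²) = 2.874×10^-15 J = 1.796×10^4 eV.
Need n² > 1.50×10^5/1.796×10^4 = 8.352, i.e. n > 2.890.
The smallest integer satisfying this is n = 3.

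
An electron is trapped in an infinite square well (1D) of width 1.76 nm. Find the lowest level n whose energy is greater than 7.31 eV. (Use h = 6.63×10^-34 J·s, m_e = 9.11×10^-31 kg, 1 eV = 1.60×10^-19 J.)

E_1 = h²/(8m_eL²) = 1.947×10^-20 J = 0.1217 eV.
Need n² > 7.31/0.1217 = 60.07, i.e. n > 7.750.
The smallest integer satisfying this is n = 8.

n = 8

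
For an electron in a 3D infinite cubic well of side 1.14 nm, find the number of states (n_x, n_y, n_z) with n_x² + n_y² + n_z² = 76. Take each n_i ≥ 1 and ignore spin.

degeneracy = 3

The level has n_x² + n_y² + n_z² = 76. The ordered positive-integer solutions are (2, 6, 6), (6, 2, 6), (6, 6, 2).
That gives 3 states.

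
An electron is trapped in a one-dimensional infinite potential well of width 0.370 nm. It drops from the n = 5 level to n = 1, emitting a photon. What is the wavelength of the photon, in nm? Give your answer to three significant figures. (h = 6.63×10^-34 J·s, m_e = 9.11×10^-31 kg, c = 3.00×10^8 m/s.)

E_1 = h²/(8m_eL²) = 4.406×10^-19 J, so ΔE = (5² − 1²)E_1 = 1.057×10^-17 J.
λ = hc/ΔE = (6.63×10^-34·3.00×10^8)/1.057×10^-17 = 1.88×10^-8 m = 18.8 nm.

λ = 18.8 nm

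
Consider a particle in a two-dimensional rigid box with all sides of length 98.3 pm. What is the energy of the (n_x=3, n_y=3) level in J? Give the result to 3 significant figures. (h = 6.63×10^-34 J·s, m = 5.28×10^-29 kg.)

For a 2D rectangular well E = (h²/8m)·Σ n_i²/L_i² = (6.63×10^-34)²/(8·5.28×10^-29) · [3²/(98.3 pm)² + 3²/(98.3 pm)²].
Evaluating gives E = 1.94×10^-18 J.

E = 1.94×10^-18 J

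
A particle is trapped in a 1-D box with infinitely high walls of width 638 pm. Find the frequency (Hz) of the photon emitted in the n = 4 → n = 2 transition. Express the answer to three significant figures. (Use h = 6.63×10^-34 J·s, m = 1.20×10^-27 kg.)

f = 2.04×10^12 Hz

E_1 = h²/(8mL²) = 1.125×10^-22 J and ΔE = (4² − 2²)E_1 = 1.350×10^-21 J.
f = ΔE/h = 1.350×10^-21/6.63×10^-34 = 2.04×10^12 Hz.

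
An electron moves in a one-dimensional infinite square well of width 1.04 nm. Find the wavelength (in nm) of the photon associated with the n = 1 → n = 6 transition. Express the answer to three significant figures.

λ = 102 nm

E_1 = h²/(8m_eL²) = 5.570×10^-20 J, so ΔE = (6² − 1²)E_1 = 1.949×10^-18 J.
λ = hc/ΔE = (6.626×10^-34·2.998×10^8)/1.949×10^-18 = 1.02×10^-7 m = 102 nm.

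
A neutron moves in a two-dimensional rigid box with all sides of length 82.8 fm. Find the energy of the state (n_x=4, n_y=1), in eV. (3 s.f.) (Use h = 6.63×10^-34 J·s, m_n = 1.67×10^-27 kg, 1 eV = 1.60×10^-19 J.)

For a 2D rectangular well E = (h²/8m_n)·Σ n_i²/L_i² = (6.63×10^-34)²/(8·1.67×10^-27) · [4²/(82.8 fm)² + 1²/(82.8 fm)²].
Evaluating gives E = 8.158×10^-14 J = 5.10×10^5 eV.

E = 5.10×10^5 eV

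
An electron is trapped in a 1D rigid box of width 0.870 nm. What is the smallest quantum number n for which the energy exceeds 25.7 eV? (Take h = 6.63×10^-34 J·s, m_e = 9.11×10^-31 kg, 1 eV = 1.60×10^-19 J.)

n = 8

E_1 = h²/(8m_eL²) = 7.969×10^-20 J = 0.4981 eV.
Need n² > 25.7/0.4981 = 51.60, i.e. n > 7.183.
The smallest integer satisfying this is n = 8.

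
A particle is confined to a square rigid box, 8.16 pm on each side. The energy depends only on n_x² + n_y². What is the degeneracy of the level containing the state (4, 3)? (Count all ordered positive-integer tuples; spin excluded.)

The level has n_x² + n_y² = 25. The ordered positive-integer solutions are (3, 4), (4, 3).
That gives 2 states.

degeneracy = 2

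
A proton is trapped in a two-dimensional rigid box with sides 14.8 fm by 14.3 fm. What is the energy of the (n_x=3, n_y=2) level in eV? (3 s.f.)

For a 2D rectangular well E = (h²/8m_p)·Σ n_i²/L_i² = (6.626×10^-34)²/(8·1.673×10^-27) · [3²/(14.8 fm)² + 2²/(14.3 fm)²].
Evaluating gives E = 1.989×10^-12 J = 1.24×10^7 eV.

E = 1.24×10^7 eV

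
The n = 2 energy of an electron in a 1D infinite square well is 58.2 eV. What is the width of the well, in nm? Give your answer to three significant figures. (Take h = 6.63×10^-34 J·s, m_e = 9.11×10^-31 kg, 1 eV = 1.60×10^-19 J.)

From E_n = n²h²/(8m_eL²), L = n·h/√(8m_eE_n).
E_2 = 58.2 eV = 9.312×10^-18 J, so L = 2·6.63×10^-34/√(8·9.11×10^-31·9.312×10^-18) = 1.61×10^-10 m = 0.161 nm.

L = 0.161 nm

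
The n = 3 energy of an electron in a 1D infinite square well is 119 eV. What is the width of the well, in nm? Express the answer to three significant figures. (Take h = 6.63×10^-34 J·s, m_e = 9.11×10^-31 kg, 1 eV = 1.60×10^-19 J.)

From E_n = n²h²/(8m_eL²), L = n·h/√(8m_eE_n).
E_3 = 119 eV = 1.904×10^-17 J, so L = 3·6.63×10^-34/√(8·9.11×10^-31·1.904×10^-17) = 1.69×10^-10 m = 0.169 nm.

L = 0.169 nm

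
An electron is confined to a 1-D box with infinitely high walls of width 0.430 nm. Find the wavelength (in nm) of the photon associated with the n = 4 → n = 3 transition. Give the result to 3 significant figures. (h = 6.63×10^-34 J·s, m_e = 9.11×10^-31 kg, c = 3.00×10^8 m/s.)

E_1 = h²/(8m_eL²) = 3.262×10^-19 J, so ΔE = (4² − 3²)E_1 = 2.283×10^-18 J.
λ = hc/ΔE = (6.63×10^-34·3.00×10^8)/2.283×10^-18 = 8.71×10^-8 m = 87.1 nm.

λ = 87.1 nm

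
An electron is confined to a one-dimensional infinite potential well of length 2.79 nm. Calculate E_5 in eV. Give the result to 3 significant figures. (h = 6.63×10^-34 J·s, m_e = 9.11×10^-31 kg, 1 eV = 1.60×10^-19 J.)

For an infinite well E_n = n²h²/(8m_eL²), so E_1 = h²/(8m_eL²) = (6.63×10^-34)²/(8·9.11×10^-31·(2.79×10^-9 m)²) = 7.748×10^-21 J.
Then E_5 = 5²·E_1 = 25·7.748×10^-21 J = 1.937×10^-19 J.
Converting, E_5 = 1.937×10^-19 J / (1.60×10^-19 J/eV) = 1.21 eV.

E_5 = 1.21 eV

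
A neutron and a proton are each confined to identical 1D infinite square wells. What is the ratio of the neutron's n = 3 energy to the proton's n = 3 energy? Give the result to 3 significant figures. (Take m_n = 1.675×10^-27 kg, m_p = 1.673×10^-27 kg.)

0.999

E_n ∝ 1/m at fixed n and L, so the ratio is m_p/m_n = 1.673×10^-27/1.675×10^-27 = 0.999.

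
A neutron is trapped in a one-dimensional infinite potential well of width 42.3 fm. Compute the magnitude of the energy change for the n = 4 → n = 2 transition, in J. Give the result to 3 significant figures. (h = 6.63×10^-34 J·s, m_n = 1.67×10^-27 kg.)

|ΔE| = 2.21×10^-13 J

E_1 = h²/(8m_nL²) = 1.839×10^-14 J.
|ΔE| = |4² − 2²|·E_1 = 12·1.839×10^-14 J = 2.21×10^-13 J.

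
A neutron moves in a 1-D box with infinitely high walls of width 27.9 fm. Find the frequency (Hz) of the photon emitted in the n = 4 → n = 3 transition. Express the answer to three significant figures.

f = 4.45×10^20 Hz

E_1 = h²/(8m_nL²) = 4.209×10^-14 J and ΔE = (4² − 3²)E_1 = 2.946×10^-13 J.
f = ΔE/h = 2.946×10^-13/6.626×10^-34 = 4.45×10^20 Hz.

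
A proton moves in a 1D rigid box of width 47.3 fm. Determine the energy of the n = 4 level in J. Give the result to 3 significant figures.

For an infinite well E_n = n²h²/(8m_pL²), so E_1 = h²/(8m_pL²) = (6.626×10^-34)²/(8·1.673×10^-27·(4.73×10^-14 m)²) = 1.466×10^-14 J.
Then E_4 = 4²·E_1 = 16·1.466×10^-14 J = 2.35×10^-13 J.

E_4 = 2.35×10^-13 J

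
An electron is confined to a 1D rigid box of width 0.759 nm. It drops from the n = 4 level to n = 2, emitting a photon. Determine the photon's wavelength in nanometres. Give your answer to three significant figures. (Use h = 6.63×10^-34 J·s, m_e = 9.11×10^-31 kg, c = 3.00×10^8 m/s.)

E_1 = h²/(8m_eL²) = 1.047×10^-19 J, so ΔE = (4² − 2²)E_1 = 1.256×10^-18 J.
λ = hc/ΔE = (6.63×10^-34·3.00×10^8)/1.256×10^-18 = 1.58×10^-7 m = 158 nm.

λ = 158 nm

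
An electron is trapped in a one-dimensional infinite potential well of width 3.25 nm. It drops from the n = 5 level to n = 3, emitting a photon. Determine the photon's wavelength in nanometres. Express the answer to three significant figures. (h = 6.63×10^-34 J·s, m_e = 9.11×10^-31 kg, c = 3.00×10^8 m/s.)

λ = 2.18×10^3 nm

E_1 = h²/(8m_eL²) = 5.710×10^-21 J, so ΔE = (5² − 3²)E_1 = 9.136×10^-20 J.
λ = hc/ΔE = (6.63×10^-34·3.00×10^8)/9.136×10^-20 = 2.18×10^-6 m = 2.18×10^3 nm.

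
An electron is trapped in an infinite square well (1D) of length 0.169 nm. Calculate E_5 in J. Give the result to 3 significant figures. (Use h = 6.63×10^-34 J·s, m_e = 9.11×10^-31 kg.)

E_5 = 5.28×10^-17 J

For an infinite well E_n = n²h²/(8m_eL²), so E_1 = h²/(8m_eL²) = (6.63×10^-34)²/(8·9.11×10^-31·(1.69×10^-10 m)²) = 2.112×10^-18 J.
Then E_5 = 5²·E_1 = 25·2.112×10^-18 J = 5.28×10^-17 J.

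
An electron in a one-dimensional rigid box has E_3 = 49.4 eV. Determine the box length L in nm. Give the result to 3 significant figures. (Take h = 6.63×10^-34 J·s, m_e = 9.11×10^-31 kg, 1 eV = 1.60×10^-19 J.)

L = 0.262 nm

From E_n = n²h²/(8m_eL²), L = n·h/√(8m_eE_n).
E_3 = 49.4 eV = 7.904×10^-18 J, so L = 3·6.63×10^-34/√(8·9.11×10^-31·7.904×10^-18) = 2.62×10^-10 m = 0.262 nm.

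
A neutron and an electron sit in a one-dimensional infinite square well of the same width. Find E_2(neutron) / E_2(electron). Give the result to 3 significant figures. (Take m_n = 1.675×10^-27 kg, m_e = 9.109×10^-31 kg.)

E_n ∝ 1/m at fixed n and L, so the ratio is m_e/m_n = 9.109×10^-31/1.675×10^-27 = 5.44×10^-4.

5.44×10^-4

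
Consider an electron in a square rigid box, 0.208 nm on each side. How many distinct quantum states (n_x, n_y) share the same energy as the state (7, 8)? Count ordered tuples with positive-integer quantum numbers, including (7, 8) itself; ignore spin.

degeneracy = 2

The level has n_x² + n_y² = 113. The ordered positive-integer solutions are (7, 8), (8, 7).
That gives 2 states.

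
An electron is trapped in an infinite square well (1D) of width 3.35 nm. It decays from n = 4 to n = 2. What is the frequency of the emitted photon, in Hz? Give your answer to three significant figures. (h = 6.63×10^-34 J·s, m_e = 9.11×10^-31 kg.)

f = 9.73×10^13 Hz

E_1 = h²/(8m_eL²) = 5.374×10^-21 J and ΔE = (4² − 2²)E_1 = 6.449×10^-20 J.
f = ΔE/h = 6.449×10^-20/6.63×10^-34 = 9.73×10^13 Hz.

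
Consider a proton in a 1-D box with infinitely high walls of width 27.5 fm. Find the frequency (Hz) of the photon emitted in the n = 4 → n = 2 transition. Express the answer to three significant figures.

f = 7.86×10^20 Hz

E_1 = h²/(8m_pL²) = 4.338×10^-14 J and ΔE = (4² − 2²)E_1 = 5.206×10^-13 J.
f = ΔE/h = 5.206×10^-13/6.626×10^-34 = 7.86×10^20 Hz.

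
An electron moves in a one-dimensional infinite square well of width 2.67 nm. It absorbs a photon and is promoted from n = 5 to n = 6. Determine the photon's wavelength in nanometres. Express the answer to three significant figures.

E_1 = h²/(8m_eL²) = 8.451×10^-21 J, so ΔE = (6² − 5²)E_1 = 9.296×10^-20 J.
λ = hc/ΔE = (6.626×10^-34·2.998×10^8)/9.296×10^-20 = 2.14×10^-6 m = 2.14×10^3 nm.

λ = 2.14×10^3 nm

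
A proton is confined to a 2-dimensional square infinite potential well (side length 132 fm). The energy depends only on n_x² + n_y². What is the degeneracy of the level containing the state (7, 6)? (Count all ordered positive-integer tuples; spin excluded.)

The level has n_x² + n_y² = 85. The ordered positive-integer solutions are (2, 9), (6, 7), (7, 6), (9, 2).
That gives 4 states.

degeneracy = 4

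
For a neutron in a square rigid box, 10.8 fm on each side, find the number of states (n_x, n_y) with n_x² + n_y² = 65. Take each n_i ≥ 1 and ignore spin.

degeneracy = 4

The level has n_x² + n_y² = 65. The ordered positive-integer solutions are (1, 8), (4, 7), (7, 4), (8, 1).
That gives 4 states.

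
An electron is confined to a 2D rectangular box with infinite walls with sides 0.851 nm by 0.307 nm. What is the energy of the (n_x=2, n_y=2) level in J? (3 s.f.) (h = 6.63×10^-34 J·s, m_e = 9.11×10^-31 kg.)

E = 2.89×10^-18 J

For a 2D rectangular well E = (h²/8m_e)·Σ n_i²/L_i² = (6.63×10^-34)²/(8·9.11×10^-31) · [2²/(0.851 nm)² + 2²/(0.307 nm)²].
Evaluating gives E = 2.89×10^-18 J.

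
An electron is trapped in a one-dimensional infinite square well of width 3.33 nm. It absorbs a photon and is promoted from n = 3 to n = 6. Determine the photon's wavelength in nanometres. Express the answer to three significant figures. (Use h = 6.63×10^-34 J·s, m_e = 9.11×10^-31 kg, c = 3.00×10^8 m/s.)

λ = 1.35×10^3 nm

E_1 = h²/(8m_eL²) = 5.439×10^-21 J, so ΔE = (6² − 3²)E_1 = 1.469×10^-19 J.
λ = hc/ΔE = (6.63×10^-34·3.00×10^8)/1.469×10^-19 = 1.35×10^-6 m = 1.35×10^3 nm.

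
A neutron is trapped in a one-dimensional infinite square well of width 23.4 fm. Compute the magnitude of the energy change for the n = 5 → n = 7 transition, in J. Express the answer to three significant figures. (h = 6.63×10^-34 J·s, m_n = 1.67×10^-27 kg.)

|ΔE| = 1.44×10^-12 J

E_1 = h²/(8m_nL²) = 6.009×10^-14 J.
|ΔE| = |5² − 7²|·E_1 = 24·6.009×10^-14 J = 1.44×10^-12 J.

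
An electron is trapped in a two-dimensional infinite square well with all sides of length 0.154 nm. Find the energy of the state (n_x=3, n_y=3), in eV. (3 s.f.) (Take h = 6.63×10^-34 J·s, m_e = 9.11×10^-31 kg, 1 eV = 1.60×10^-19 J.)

E = 286 eV

For a 2D rectangular well E = (h²/8m_e)·Σ n_i²/L_i² = (6.63×10^-34)²/(8·9.11×10^-31) · [3²/(0.154 nm)² + 3²/(0.154 nm)²].
Evaluating gives E = 4.578×10^-17 J = 286 eV.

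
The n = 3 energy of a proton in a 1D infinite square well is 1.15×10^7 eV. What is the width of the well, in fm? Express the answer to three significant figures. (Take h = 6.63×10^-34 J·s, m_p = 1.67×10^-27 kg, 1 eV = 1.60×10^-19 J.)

From E_n = n²h²/(8m_pL²), L = n·h/√(8m_pE_n).
E_3 = 1.15×10^7 eV = 1.840×10^-12 J, so L = 3·6.63×10^-34/√(8·1.67×10^-27·1.840×10^-12) = 1.27×10^-14 m = 12.7 fm.

L = 12.7 fm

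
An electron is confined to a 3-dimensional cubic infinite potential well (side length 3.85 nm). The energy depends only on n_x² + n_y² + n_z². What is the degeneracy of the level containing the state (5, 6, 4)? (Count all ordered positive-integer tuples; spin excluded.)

The level has n_x² + n_y² + n_z² = 77. The ordered positive-integer solutions are (2, 3, 8), (2, 8, 3), (3, 2, 8), (3, 8, 2), (4, 5, 6), (4, 6, 5), (5, 4, 6), (5, 6, 4), (6, 4, 5), (6, 5, 4), (8, 2, 3), (8, 3, 2).
That gives 12 states.

degeneracy = 12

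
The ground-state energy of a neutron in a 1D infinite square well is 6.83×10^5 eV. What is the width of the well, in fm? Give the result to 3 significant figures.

L = 17.3 fm

From E_n = n²h²/(8m_nL²), L = n·h/√(8m_nE_n).
E_1 = 6.83×10^5 eV = 1.094×10^-13 J, so L = 1·6.626×10^-34/√(8·1.675×10^-27·1.094×10^-13) = 1.73×10^-14 m = 17.3 fm.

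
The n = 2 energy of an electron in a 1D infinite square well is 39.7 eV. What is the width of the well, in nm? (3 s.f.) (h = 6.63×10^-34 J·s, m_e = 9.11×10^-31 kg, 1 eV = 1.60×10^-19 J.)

L = 0.195 nm

From E_n = n²h²/(8m_eL²), L = n·h/√(8m_eE_n).
E_2 = 39.7 eV = 6.352×10^-18 J, so L = 2·6.63×10^-34/√(8·9.11×10^-31·6.352×10^-18) = 1.95×10^-10 m = 0.195 nm.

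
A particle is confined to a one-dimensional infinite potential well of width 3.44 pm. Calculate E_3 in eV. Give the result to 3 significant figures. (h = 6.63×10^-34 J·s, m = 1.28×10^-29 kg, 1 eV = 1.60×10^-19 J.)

E_3 = 2.04×10^4 eV

For an infinite well E_n = n²h²/(8mL²), so E_1 = h²/(8mL²) = (6.63×10^-34)²/(8·1.28×10^-29·(3.44×10^-12 m)²) = 3.628×10^-16 J.
Then E_3 = 3²·E_1 = 9·3.628×10^-16 J = 3.265×10^-15 J.
Converting, E_3 = 3.265×10^-15 J / (1.60×10^-19 J/eV) = 2.04×10^4 eV.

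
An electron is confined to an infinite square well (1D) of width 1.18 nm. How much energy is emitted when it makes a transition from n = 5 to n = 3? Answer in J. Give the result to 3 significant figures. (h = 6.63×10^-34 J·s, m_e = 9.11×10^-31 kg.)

|ΔE| = 6.93×10^-19 J

E_1 = h²/(8m_eL²) = 4.332×10^-20 J.
|ΔE| = |5² − 3²|·E_1 = 16·4.332×10^-20 J = 6.93×10^-19 J.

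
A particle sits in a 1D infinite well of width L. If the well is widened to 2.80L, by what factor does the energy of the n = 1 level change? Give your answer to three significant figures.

0.128

E_n ∝ 1/L², so the energy scales by 1/2.80² = 0.128.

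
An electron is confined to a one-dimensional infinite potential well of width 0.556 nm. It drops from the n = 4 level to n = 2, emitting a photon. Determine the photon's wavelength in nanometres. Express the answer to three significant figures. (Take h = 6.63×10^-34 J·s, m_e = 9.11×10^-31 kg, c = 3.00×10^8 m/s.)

E_1 = h²/(8m_eL²) = 1.951×10^-19 J, so ΔE = (4² − 2²)E_1 = 2.341×10^-18 J.
λ = hc/ΔE = (6.63×10^-34·3.00×10^8)/2.341×10^-18 = 8.50×10^-8 m = 85.0 nm.

λ = 85.0 nm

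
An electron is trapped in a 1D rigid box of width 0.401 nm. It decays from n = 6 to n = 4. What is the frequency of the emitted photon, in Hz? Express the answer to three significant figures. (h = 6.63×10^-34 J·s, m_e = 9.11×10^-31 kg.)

E_1 = h²/(8m_eL²) = 3.751×10^-19 J and ΔE = (6² − 4²)E_1 = 7.502×10^-18 J.
f = ΔE/h = 7.502×10^-18/6.63×10^-34 = 1.13×10^16 Hz.

f = 1.13×10^16 Hz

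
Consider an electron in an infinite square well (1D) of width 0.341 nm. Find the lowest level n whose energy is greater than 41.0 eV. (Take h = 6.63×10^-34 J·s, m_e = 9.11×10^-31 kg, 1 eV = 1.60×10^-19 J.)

E_1 = h²/(8m_eL²) = 5.187×10^-19 J = 3.242 eV.
Need n² > 41.0/3.242 = 12.65, i.e. n > 3.557.
The smallest integer satisfying this is n = 4.

n = 4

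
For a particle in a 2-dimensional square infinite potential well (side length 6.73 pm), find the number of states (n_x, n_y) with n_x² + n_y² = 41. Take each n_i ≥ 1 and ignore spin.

degeneracy = 2

The level has n_x² + n_y² = 41. The ordered positive-integer solutions are (4, 5), (5, 4).
That gives 2 states.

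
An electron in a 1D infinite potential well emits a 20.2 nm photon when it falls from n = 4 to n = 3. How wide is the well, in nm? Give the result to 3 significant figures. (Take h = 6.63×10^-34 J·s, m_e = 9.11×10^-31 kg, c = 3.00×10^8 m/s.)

The photon carries ΔE = hc/λ = 6.63×10^-34·3.00×10^8/2.02×10^-8 m = 9.847×10^-18 J.
Since ΔE = (4² − 3²)E_1, E_1 = 1.407×10^-18 J, and L = h/√(8m_eE_1) = 2.07×10^-10 m = 0.207 nm.

L = 0.207 nm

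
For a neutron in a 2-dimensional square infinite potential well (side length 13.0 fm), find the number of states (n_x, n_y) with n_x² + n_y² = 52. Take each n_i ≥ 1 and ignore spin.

The level has n_x² + n_y² = 52. The ordered positive-integer solutions are (4, 6), (6, 4).
That gives 2 states.

degeneracy = 2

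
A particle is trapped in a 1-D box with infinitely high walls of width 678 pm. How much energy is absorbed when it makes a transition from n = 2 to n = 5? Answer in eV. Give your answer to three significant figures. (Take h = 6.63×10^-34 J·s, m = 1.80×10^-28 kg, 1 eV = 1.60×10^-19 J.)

E_1 = h²/(8mL²) = 6.641×10^-22 J.
|ΔE| = |2² − 5²|·E_1 = 21·6.641×10^-22 J = 1.395×10^-20 J = 0.0872 eV.

|ΔE| = 0.0872 eV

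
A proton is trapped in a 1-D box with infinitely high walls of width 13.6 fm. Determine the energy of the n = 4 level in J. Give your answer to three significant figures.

E_4 = 2.84×10^-12 J

For an infinite well E_n = n²h²/(8m_pL²), so E_1 = h²/(8m_pL²) = (6.626×10^-34)²/(8·1.673×10^-27·(1.36×10^-14 m)²) = 1.774×10^-13 J.
Then E_4 = 4²·E_1 = 16·1.774×10^-13 J = 2.84×10^-12 J.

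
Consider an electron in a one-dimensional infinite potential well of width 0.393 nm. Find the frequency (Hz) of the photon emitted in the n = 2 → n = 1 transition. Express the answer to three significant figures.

f = 1.77×10^15 Hz

E_1 = h²/(8m_eL²) = 3.901×10^-19 J and ΔE = (2² − 1²)E_1 = 1.170×10^-18 J.
f = ΔE/h = 1.170×10^-18/6.626×10^-34 = 1.77×10^15 Hz.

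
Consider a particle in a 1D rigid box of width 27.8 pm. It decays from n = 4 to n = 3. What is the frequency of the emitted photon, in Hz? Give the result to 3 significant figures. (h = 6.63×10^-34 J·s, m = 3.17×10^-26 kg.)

E_1 = h²/(8mL²) = 2.243×10^-21 J and ΔE = (4² − 3²)E_1 = 1.570×10^-20 J.
f = ΔE/h = 1.570×10^-20/6.63×10^-34 = 2.37×10^13 Hz.

f = 2.37×10^13 Hz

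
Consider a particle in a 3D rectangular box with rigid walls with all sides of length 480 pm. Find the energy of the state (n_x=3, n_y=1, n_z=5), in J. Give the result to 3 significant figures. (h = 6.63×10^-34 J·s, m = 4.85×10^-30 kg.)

For a 3D rectangular well E = (h²/8m)·Σ n_i²/L_i² = (6.63×10^-34)²/(8·4.85×10^-30) · [3²/(480 pm)² + 1²/(480 pm)² + 5²/(480 pm)²].
Evaluating gives E = 1.72×10^-18 J.

E = 1.72×10^-18 J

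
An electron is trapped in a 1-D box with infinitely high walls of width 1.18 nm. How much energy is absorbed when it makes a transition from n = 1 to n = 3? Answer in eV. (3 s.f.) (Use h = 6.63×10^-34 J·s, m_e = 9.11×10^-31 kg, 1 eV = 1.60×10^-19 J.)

E_1 = h²/(8m_eL²) = 4.332×10^-20 J.
|ΔE| = |1² − 3²|·E_1 = 8·4.332×10^-20 J = 3.466×10^-19 J = 2.17 eV.

|ΔE| = 2.17 eV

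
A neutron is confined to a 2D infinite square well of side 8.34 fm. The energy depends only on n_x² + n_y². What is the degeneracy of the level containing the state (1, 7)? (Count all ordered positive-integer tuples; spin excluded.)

degeneracy = 3

The level has n_x² + n_y² = 50. The ordered positive-integer solutions are (1, 7), (5, 5), (7, 1).
That gives 3 states.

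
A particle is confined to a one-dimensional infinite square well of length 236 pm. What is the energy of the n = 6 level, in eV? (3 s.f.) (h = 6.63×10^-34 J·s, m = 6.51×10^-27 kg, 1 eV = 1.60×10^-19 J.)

For an infinite well E_n = n²h²/(8mL²), so E_1 = h²/(8mL²) = (6.63×10^-34)²/(8·6.51×10^-27·(2.36×10^-10 m)²) = 1.515×10^-22 J.
Then E_6 = 6²·E_1 = 36·1.515×10^-22 J = 5.454×10^-21 J.
Converting, E_6 = 5.454×10^-21 J / (1.60×10^-19 J/eV) = 0.0341 eV.

E_6 = 0.0341 eV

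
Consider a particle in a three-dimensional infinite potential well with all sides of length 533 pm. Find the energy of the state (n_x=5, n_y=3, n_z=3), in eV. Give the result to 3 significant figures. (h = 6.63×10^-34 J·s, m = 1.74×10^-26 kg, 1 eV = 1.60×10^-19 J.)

For a 3D rectangular well E = (h²/8m)·Σ n_i²/L_i² = (6.63×10^-34)²/(8·1.74×10^-26) · [5²/(533 pm)² + 3²/(533 pm)² + 3²/(533 pm)²].
Evaluating gives E = 4.780×10^-22 J = 0.00299 eV.

E = 0.00299 eV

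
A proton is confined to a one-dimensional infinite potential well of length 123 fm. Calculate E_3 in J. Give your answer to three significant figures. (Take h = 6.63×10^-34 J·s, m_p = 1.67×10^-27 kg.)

E_3 = 1.96×10^-14 J

For an infinite well E_n = n²h²/(8m_pL²), so E_1 = h²/(8m_pL²) = (6.63×10^-34)²/(8·1.67×10^-27·(1.23×10^-13 m)²) = 2.175×10^-15 J.
Then E_3 = 3²·E_1 = 9·2.175×10^-15 J = 1.96×10^-14 J.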